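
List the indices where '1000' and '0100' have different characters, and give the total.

Differing positions: 1, 2. Hamming distance = 2.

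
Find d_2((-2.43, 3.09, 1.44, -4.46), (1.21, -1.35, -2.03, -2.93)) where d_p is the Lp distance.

(Σ|x_i - y_i|^2)^(1/2) = (|-2.43 - 1.21|^2 + |3.09 - (-1.35)|^2 + |1.44 - (-2.03)|^2 + |-4.46 - (-2.93)|^2)^(1/2)
= (3.64^2 + 4.44^2 + 3.47^2 + 1.53^2)^(1/2) = (13.2496 + 19.7136 + 12.0409 + 2.3409)^(1/2) = (47.345)^(1/2) ≈ 6.8808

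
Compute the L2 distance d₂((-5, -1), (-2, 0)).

√(Σ(x_i - y_i)²) = √((-5 - (-2))² + (-1 - 0)²)
= √((-3)² + (-1)²) = √(9 + 1) = √10 ≈ 3.1623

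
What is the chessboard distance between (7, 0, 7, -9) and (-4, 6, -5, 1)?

max(|x_i - y_i|) = max(|7 - (-4)|, |0 - 6|, |7 - (-5)|, |-9 - 1|) = max(11, 6, 12, 10) = 12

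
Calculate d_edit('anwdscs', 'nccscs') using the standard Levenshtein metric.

Let D[i][j] be the edit distance between the first i characters of 'anwdscs' and the first j characters of 'nccscs', with D[i][0] = i, D[0][j] = j, and D[i][j] = D[i-1][j-1] if the characters match, else 1 + min(D[i-1][j], D[i][j-1], D[i-1][j-1]). Filling the table (rows: prefixes of 'anwdscs', columns: prefixes of 'nccscs'):
     ε  n  c  c  s  c  s
  ε  0  1  2  3  4  5  6
  a  1  1  2  3  4  5  6
  n  2  1  2  3  4  5  6
  w  3  2  2  3  4  5  6
  d  4  3  3  3  4  5  6
  s  5  4  4  4  3  4  5
  c  6  5  4  4  4  3  4
  s  7  6  5  5  4  4  3
The bottom-right entry gives D[7][6] = 3, so no sequence of fewer than 3 edits works. Backtracking through the table gives one optimal edit sequence (3 edits):
  anwdscs → nwdscs (del a @1)
  nwdscs → ncdscs (sub w→c @2)
  ncdscs → nccscs (sub d→c @3)
Edit distance = 3.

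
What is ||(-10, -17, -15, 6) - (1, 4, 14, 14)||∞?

max(|x_i - y_i|) = max(|-10 - 1|, |-17 - 4|, |-15 - 14|, |6 - 14|) = max(11, 21, 29, 8) = 29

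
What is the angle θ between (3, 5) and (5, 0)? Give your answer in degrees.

With u = (3, 5), v = (5, 0):
u·v = 3·5 + 5·0 = 15 + 0 = 15.
|u| = √(3² + 5²) = √34, |v| = √(5² + 0²) = √25, so |u||v| = √(34·25) = √850.
cos θ = (u·v)/(|u||v|) = 15/√850 ≈ 0.514496
θ = arccos(0.514496) ≈ 59.04°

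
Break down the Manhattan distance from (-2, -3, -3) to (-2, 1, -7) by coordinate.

Σ|x_i - y_i| = |-2 - (-2)| + |-3 - 1| + |-3 - (-7)| = 0 + 4 + 4 = 8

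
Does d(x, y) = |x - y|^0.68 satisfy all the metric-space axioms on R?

Yes. With 0 < p = 0.68 ≤ 1, d(x,y) = |x-y|^0.68 is a metric on R. Non-negativity and symmetry are immediate; |x-y|^0.68 = 0 ⟺ |x-y| = 0 ⟺ x = y. For the triangle inequality, the function t ↦ t^0.68 is subadditive on [0,∞) when p ≤ 1, so |x-z|^0.68 ≤ (|x-y| + |y-z|)^0.68 ≤ |x-y|^0.68 + |y-z|^0.68.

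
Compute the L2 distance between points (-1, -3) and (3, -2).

(Σ|x_i - y_i|^2)^(1/2) = (|-1 - 3|^2 + |-3 - (-2)|^2)^(1/2)
= (4^2 + 1^2)^(1/2) = (16 + 1)^(1/2) = (17)^(1/2) ≈ 4.1231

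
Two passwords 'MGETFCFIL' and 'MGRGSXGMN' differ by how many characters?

Differing positions: 3, 4, 5, 6, 7, 8, 9. Hamming distance = 7.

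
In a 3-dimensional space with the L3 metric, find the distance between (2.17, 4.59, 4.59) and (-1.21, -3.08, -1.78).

(Σ|x_i - y_i|^3)^(1/3) = (|2.17 - (-1.21)|^3 + |4.59 - (-3.08)|^3 + |4.59 - (-1.78)|^3)^(1/3)
= (3.38^3 + 7.67^3 + 6.37^3)^(1/3) ≈ (38.6145 + 451.2177 + 258.4749)^(1/3) = (748.3071)^(1/3) ≈ 9.0788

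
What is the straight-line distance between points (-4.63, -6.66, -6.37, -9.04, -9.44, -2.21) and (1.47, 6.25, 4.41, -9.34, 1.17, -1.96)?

√(Σ(x_i - y_i)²) = √((-4.63 - 1.47)² + (-6.66 - 6.25)² + (-6.37 - 4.41)² + (-9.04 - (-9.34))² + (-9.44 - 1.17)² + (-2.21 - (-1.96))²)
= √((-6.1)² + (-12.91)² + (-10.78)² + 0.3² + (-10.61)² + (-0.25)²) = √(37.21 + 166.6681 + 116.2084 + 0.09 + 112.5721 + 0.0625) = √432.8111 ≈ 20.8041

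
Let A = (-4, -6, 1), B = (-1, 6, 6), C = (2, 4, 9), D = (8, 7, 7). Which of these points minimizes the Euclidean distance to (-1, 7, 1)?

Distances: d(A) ≈ 13.3417, d(B) ≈ 5.099, d(C) ≈ 9.0554, d(D) ≈ 10.8167. Nearest: B = (-1, 6, 6) with distance 5.099.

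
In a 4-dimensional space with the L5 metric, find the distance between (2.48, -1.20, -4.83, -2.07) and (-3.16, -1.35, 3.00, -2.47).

(Σ|x_i - y_i|^5)^(1/5) = (|2.48 - (-3.16)|^5 + |-1.2 - (-1.35)|^5 + |-4.83 - 3|^5 + |-2.07 - (-2.47)|^5)^(1/5)
= (5.64^5 + 0.15^5 + 7.83^5 + 0.4^5)^(1/5) ≈ (5706.8377 + 0.0001 + 29431.2569 + 0.0102)^(1/5) = (35138.1049)^(1/5) ≈ 8.1125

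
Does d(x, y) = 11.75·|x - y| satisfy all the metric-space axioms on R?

Yes. Since |x - y| is a metric on R and 11.75 > 0, the positive scalar multiple 11.75·|x - y| is also a metric: scaling by a positive constant preserves non-negativity, identity (d=0 ⟺ |x-y|=0 ⟺ x=y), symmetry, and the triangle inequality.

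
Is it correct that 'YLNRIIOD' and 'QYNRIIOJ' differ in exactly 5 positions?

Differing positions: 1, 2, 8. Hamming distance = 3, so the claim that d_H = 5 is false.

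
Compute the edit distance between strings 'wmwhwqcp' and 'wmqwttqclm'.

Let D[i][j] be the edit distance between the first i characters of 'wmwhwqcp' and the first j characters of 'wmqwttqclm', with D[i][0] = i, D[0][j] = j, and D[i][j] = D[i-1][j-1] if the characters match, else 1 + min(D[i-1][j], D[i][j-1], D[i-1][j-1]). Filling the table (rows: prefixes of 'wmwhwqcp', columns: prefixes of 'wmqwttqclm'):
     ε  w  m  q  w  t  t  q  c  l  m
  ε  0  1  2  3  4  5  6  7  8  9 10
  w  1  0  1  2  3  4  5  6  7  8  9
  m  2  1  0  1  2  3  4  5  6  7  8
  w  3  2  1  1  1  2  3  4  5  6  7
  h  4  3  2  2  2  2  3  4  5  6  7
  w  5  4  3  3  2  3  3  4  5  6  7
  q  6  5  4  3  3  3  4  3  4  5  6
  c  7  6  5  4  4  4  4  4  3  4  5
  p  8  7  6  5  5  5  5  5  4  4  5
The bottom-right entry gives D[8][10] = 5, so no sequence of fewer than 5 edits works. Backtracking through the table gives one optimal edit sequence (5 edits):
  wmwhwqcp → wmqwhwqcp (ins q @3)
  wmqwhwqcp → wmqwtwqcp (sub h→t @5)
  wmqwtwqcp → wmqwttqcp (sub w→t @6)
  wmqwttqcp → wmqwttqclp (ins l @9)
  wmqwttqclp → wmqwttqclm (sub p→m @10)
Edit distance = 5.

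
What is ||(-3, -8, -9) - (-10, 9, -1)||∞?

max(|x_i - y_i|) = max(|-3 - (-10)|, |-8 - 9|, |-9 - (-1)|) = max(7, 17, 8) = 17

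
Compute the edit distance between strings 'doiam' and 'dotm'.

Let D[i][j] be the edit distance between the first i characters of 'doiam' and the first j characters of 'dotm', with D[i][0] = i, D[0][j] = j, and D[i][j] = D[i-1][j-1] if the characters match, else 1 + min(D[i-1][j], D[i][j-1], D[i-1][j-1]). Filling the table (rows: prefixes of 'doiam', columns: prefixes of 'dotm'):
     ε  d  o  t  m
  ε  0  1  2  3  4
  d  1  0  1  2  3
  o  2  1  0  1  2
  i  3  2  1  1  2
  a  4  3  2  2  2
  m  5  4  3  3  2
The bottom-right entry gives D[5][4] = 2, so no sequence of fewer than 2 edits works. Backtracking through the table gives one optimal edit sequence (2 edits):
  doiam → doam (del i @3)
  doam → dotm (sub a→t @3)
Edit distance = 2.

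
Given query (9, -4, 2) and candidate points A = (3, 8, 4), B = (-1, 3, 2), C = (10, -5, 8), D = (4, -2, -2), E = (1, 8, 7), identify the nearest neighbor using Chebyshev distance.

Distances: d(A) = 12, d(B) = 10, d(C) = 6, d(D) = 5, d(E) = 12. Nearest: D = (4, -2, -2) with distance 5.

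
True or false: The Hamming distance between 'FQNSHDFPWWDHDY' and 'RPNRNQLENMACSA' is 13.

Differing positions: 1, 2, 4, 5, 6, 7, 8, 9, 10, 11, 12, 13, 14. Hamming distance = 13, so the claim is true.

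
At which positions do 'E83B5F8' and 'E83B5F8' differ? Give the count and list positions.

Differing positions: none. Hamming distance = 0.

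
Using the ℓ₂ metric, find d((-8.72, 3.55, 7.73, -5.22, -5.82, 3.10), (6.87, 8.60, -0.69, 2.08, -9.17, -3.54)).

√(Σ(x_i - y_i)²) = √((-8.72 - 6.87)² + (3.55 - 8.6)² + (7.73 - (-0.69))² + (-5.22 - 2.08)² + (-5.82 - (-9.17))² + (3.1 - (-3.54))²)
= √((-15.59)² + (-5.05)² + 8.42² + (-7.3)² + 3.35² + 6.64²) = √(243.0481 + 25.5025 + 70.8964 + 53.29 + 11.2225 + 44.0896) = √448.0491 ≈ 21.1672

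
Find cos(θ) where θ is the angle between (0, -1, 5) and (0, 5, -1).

With u = (0, -1, 5), v = (0, 5, -1):
u·v = 0·0 + (-1)·5 + 5·(-1) = 0 + (-5) + (-5) = -10.
|u| = √(0² + (-1)² + 5²) = √26, |v| = √(0² + 5² + (-1)²) = √26, so |u||v| = √(26·26) = √676 = 26.
cos θ = (u·v)/(|u||v|) = -10/26 ≈ -0.3846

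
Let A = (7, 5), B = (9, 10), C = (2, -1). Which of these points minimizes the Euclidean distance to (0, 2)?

Distances: d(A) ≈ 7.6158, d(B) ≈ 12.0416, d(C) ≈ 3.6056. Nearest: C = (2, -1) with distance 3.6056.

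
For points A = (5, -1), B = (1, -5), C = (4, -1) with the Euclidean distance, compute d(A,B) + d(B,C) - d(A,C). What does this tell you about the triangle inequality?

d(A,B) = √(4² + 4²) = √32 ≈ 5.6569, d(B,C) = √(3² + 4²) = √25 = 5, d(A,C) = √(1² + 0²) = √1 = 1.
d(A,B) + d(B,C) - d(A,C) = 5.6569 + 5 - 1 = 10.6569 - 1 = 9.6569 (to 4 decimal places). This is ≥ 0, so the triangle inequality holds for these points.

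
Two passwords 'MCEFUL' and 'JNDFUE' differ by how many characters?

Differing positions: 1, 2, 3, 6. Hamming distance = 4.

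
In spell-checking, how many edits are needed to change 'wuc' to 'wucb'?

Let D[i][j] be the edit distance between the first i characters of 'wuc' and the first j characters of 'wucb', with D[i][0] = i, D[0][j] = j, and D[i][j] = D[i-1][j-1] if the characters match, else 1 + min(D[i-1][j], D[i][j-1], D[i-1][j-1]). Filling the table (rows: prefixes of 'wuc', columns: prefixes of 'wucb'):
     ε  w  u  c  b
  ε  0  1  2  3  4
  w  1  0  1  2  3
  u  2  1  0  1  2
  c  3  2  1  0  1
The bottom-right entry gives D[3][4] = 1, so no sequence of fewer than 1 edit works. Backtracking through the table gives one optimal edit sequence (1 edit):
  wuc → wucb (ins b @4)
Edit distance = 1.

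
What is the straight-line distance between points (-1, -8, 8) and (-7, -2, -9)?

√(Σ(x_i - y_i)²) = √((-1 - (-7))² + (-8 - (-2))² + (8 - (-9))²)
= √(6² + (-6)² + 17²) = √(36 + 36 + 289) = √361 = 19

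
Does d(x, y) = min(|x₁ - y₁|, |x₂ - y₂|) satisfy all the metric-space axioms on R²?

No. d fails identity of indiscernibles: take x = (4, 0) and y = (4, 1). Then d(x,y) = min(|4 - 4|, |0 - 1|) = min(0, 1) = 0, yet x ≠ y.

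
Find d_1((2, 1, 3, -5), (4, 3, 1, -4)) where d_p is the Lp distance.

Σ|x_i - y_i| = |2 - 4| + |1 - 3| + |3 - 1| + |-5 - (-4)| = 2 + 2 + 2 + 1 = 7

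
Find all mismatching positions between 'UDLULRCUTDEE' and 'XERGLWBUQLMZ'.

Differing positions: 1, 2, 3, 4, 6, 7, 9, 10, 11, 12. Hamming distance = 10.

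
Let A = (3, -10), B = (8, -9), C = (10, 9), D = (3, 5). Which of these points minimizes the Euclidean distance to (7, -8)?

Distances: d(A) ≈ 4.4721, d(B) ≈ 1.4142, d(C) ≈ 17.2627, d(D) ≈ 13.6015. Nearest: B = (8, -9) with distance 1.4142.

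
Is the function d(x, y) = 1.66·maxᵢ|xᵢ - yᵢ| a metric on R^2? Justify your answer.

Yes. The L∞ (Chebyshev) norm induces a metric on R^2, and multiplying a metric by a positive constant 1.66 > 0 preserves all four axioms: non-negativity (1.66·||x-y|| ≥ 0), identity (1.66·||x-y|| = 0 ⟺ ||x-y|| = 0 ⟺ x = y), symmetry (||x-y|| = ||y-x||), and the triangle inequality (1.66·||x-z|| ≤ 1.66·||x-y|| + 1.66·||y-z||). So d is a metric.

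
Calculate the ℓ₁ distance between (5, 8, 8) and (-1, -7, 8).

Σ|x_i - y_i| = |5 - (-1)| + |8 - (-7)| + |8 - 8| = 6 + 15 + 0 = 21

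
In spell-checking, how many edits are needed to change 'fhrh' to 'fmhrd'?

Let D[i][j] be the edit distance between the first i characters of 'fhrh' and the first j characters of 'fmhrd', with D[i][0] = i, D[0][j] = j, and D[i][j] = D[i-1][j-1] if the characters match, else 1 + min(D[i-1][j], D[i][j-1], D[i-1][j-1]). Filling the table (rows: prefixes of 'fhrh', columns: prefixes of 'fmhrd'):
     ε  f  m  h  r  d
  ε  0  1  2  3  4  5
  f  1  0  1  2  3  4
  h  2  1  1  1  2  3
  r  3  2  2  2  1  2
  h  4  3  3  2  2  2
The bottom-right entry gives D[4][5] = 2, so no sequence of fewer than 2 edits works. Backtracking through the table gives one optimal edit sequence (2 edits):
  fhrh → fmhrh (ins m @2)
  fmhrh → fmhrd (sub h→d @5)
Edit distance = 2.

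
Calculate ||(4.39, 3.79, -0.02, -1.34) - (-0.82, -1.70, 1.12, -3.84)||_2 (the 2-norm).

(Σ|x_i - y_i|^2)^(1/2) = (|4.39 - (-0.82)|^2 + |3.79 - (-1.7)|^2 + |-0.02 - 1.12|^2 + |-1.34 - (-3.84)|^2)^(1/2)
= (5.21^2 + 5.49^2 + 1.14^2 + 2.5^2)^(1/2) = (27.1441 + 30.1401 + 1.2996 + 6.25)^(1/2) = (64.8338)^(1/2) ≈ 8.0519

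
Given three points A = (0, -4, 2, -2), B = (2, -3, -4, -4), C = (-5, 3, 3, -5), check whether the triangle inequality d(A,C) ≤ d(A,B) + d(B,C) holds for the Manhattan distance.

d(A,B) = 2 + 1 + 6 + 2 = 11, d(B,C) = 7 + 6 + 7 + 1 = 21, d(A,C) = 5 + 7 + 1 + 3 = 16.
d(A,C) = 16 ≤ 11 + 21 = 32. Triangle inequality is satisfied.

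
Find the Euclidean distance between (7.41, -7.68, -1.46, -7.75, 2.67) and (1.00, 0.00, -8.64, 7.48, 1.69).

√(Σ(x_i - y_i)²) = √((7.41 - 1)² + (-7.68 - 0)² + (-1.46 - (-8.64))² + (-7.75 - 7.48)² + (2.67 - 1.69)²)
= √(6.41² + (-7.68)² + 7.18² + (-15.23)² + 0.98²) = √(41.0881 + 58.9824 + 51.5524 + 231.9529 + 0.9604) = √384.5362 ≈ 19.6096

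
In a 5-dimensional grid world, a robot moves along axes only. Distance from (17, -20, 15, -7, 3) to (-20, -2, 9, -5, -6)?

Σ|x_i - y_i| = |17 - (-20)| + |-20 - (-2)| + |15 - 9| + |-7 - (-5)| + |3 - (-6)| = 37 + 18 + 6 + 2 + 9 = 72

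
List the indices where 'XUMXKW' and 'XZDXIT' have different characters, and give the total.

Differing positions: 2, 3, 5, 6. Hamming distance = 4.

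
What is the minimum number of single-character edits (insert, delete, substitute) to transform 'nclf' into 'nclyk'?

Let D[i][j] be the edit distance between the first i characters of 'nclf' and the first j characters of 'nclyk', with D[i][0] = i, D[0][j] = j, and D[i][j] = D[i-1][j-1] if the characters match, else 1 + min(D[i-1][j], D[i][j-1], D[i-1][j-1]). Filling the table (rows: prefixes of 'nclf', columns: prefixes of 'nclyk'):
     ε  n  c  l  y  k
  ε  0  1  2  3  4  5
  n  1  0  1  2  3  4
  c  2  1  0  1  2  3
  l  3  2  1  0  1  2
  f  4  3  2  1  1  2
The bottom-right entry gives D[4][5] = 2, so no sequence of fewer than 2 edits works. Backtracking through the table gives one optimal edit sequence (2 edits):
  nclf → nclyf (ins y @4)
  nclyf → nclyk (sub f→k @5)
Edit distance = 2.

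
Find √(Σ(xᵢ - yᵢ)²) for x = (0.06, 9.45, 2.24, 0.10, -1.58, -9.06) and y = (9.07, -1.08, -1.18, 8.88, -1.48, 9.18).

√(Σ(x_i - y_i)²) = √((0.06 - 9.07)² + (9.45 - (-1.08))² + (2.24 - (-1.18))² + (0.1 - 8.88)² + (-1.58 - (-1.48))² + (-9.06 - 9.18)²)
= √((-9.01)² + 10.53² + 3.42² + (-8.78)² + (-0.1)² + (-18.24)²) = √(81.1801 + 110.8809 + 11.6964 + 77.0884 + 0.01 + 332.6976) = √613.5534 ≈ 24.77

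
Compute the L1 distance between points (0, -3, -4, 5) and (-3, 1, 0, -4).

Σ|x_i - y_i| = |0 - (-3)| + |-3 - 1| + |-4 - 0| + |5 - (-4)| = 3 + 4 + 4 + 9 = 20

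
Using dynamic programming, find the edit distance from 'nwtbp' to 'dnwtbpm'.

Let D[i][j] be the edit distance between the first i characters of 'nwtbp' and the first j characters of 'dnwtbpm', with D[i][0] = i, D[0][j] = j, and D[i][j] = D[i-1][j-1] if the characters match, else 1 + min(D[i-1][j], D[i][j-1], D[i-1][j-1]). Filling the table (rows: prefixes of 'nwtbp', columns: prefixes of 'dnwtbpm'):
     ε  d  n  w  t  b  p  m
  ε  0  1  2  3  4  5  6  7
  n  1  1  1  2  3  4  5  6
  w  2  2  2  1  2  3  4  5
  t  3  3  3  2  1  2  3  4
  b  4  4  4  3  2  1  2  3
  p  5  5  5  4  3  2  1  2
The bottom-right entry gives D[5][7] = 2, so no sequence of fewer than 2 edits works. Backtracking through the table gives one optimal edit sequence (2 edits):
  nwtbp → dnwtbp (ins d @1)
  dnwtbp → dnwtbpm (ins m @7)
Edit distance = 2.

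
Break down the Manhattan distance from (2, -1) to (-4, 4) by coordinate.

Σ|x_i - y_i| = |2 - (-4)| + |-1 - 4| = 6 + 5 = 11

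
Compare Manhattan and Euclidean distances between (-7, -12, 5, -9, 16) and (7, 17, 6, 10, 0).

L1 = |-7 - 7| + |-12 - 17| + |5 - 6| + |-9 - 10| + |16 - 0| = 14 + 29 + 1 + 19 + 16 = 79
L2 = √(14² + 29² + 1² + 19² + 16²) = √1655 ≈ 40.6817
L1 ≥ L2 always (equality iff movement is along one axis); L1 > L2 here.
Ratio L1/L2 = 79/√1655 ≈ 1.9419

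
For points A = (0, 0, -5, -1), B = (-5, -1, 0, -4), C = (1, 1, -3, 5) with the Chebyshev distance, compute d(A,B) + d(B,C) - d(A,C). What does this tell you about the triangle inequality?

d(A,B) = max(5, 1, 5, 3) = 5, d(B,C) = max(6, 2, 3, 9) = 9, d(A,C) = max(1, 1, 2, 6) = 6.
d(A,B) + d(B,C) - d(A,C) = 5 + 9 - 6 = 14 - 6 = 8. This is ≥ 0, so the triangle inequality holds for these points.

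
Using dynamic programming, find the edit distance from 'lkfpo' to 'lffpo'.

Let D[i][j] be the edit distance between the first i characters of 'lkfpo' and the first j characters of 'lffpo', with D[i][0] = i, D[0][j] = j, and D[i][j] = D[i-1][j-1] if the characters match, else 1 + min(D[i-1][j], D[i][j-1], D[i-1][j-1]). Filling the table (rows: prefixes of 'lkfpo', columns: prefixes of 'lffpo'):
     ε  l  f  f  p  o
  ε  0  1  2  3  4  5
  l  1  0  1  2  3  4
  k  2  1  1  2  3  4
  f  3  2  1  1  2  3
  p  4  3  2  2  1  2
  o  5  4  3  3  2  1
The bottom-right entry gives D[5][5] = 1, so no sequence of fewer than 1 edit works. Backtracking through the table gives one optimal edit sequence (1 edit):
  lkfpo → lffpo (sub k→f @2)
Edit distance = 1.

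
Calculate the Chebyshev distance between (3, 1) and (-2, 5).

max(|x_i - y_i|) = max(|3 - (-2)|, |1 - 5|) = max(5, 4) = 5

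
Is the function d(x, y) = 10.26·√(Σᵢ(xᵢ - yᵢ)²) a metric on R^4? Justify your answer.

Yes. The L2 (Euclidean) norm induces a metric on R^4, and multiplying a metric by a positive constant 10.26 > 0 preserves all four axioms: non-negativity (10.26·||x-y|| ≥ 0), identity (10.26·||x-y|| = 0 ⟺ ||x-y|| = 0 ⟺ x = y), symmetry (||x-y|| = ||y-x||), and the triangle inequality (10.26·||x-z|| ≤ 10.26·||x-y|| + 10.26·||y-z||). So d is a metric.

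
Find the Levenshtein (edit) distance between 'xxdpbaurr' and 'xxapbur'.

Let D[i][j] be the edit distance between the first i characters of 'xxdpbaurr' and the first j characters of 'xxapbur', with D[i][0] = i, D[0][j] = j, and D[i][j] = D[i-1][j-1] if the characters match, else 1 + min(D[i-1][j], D[i][j-1], D[i-1][j-1]). Filling the table (rows: prefixes of 'xxdpbaurr', columns: prefixes of 'xxapbur'):
     ε  x  x  a  p  b  u  r
  ε  0  1  2  3  4  5  6  7
  x  1  0  1  2  3  4  5  6
  x  2  1  0  1  2  3  4  5
  d  3  2  1  1  2  3  4  5
  p  4  3  2  2  1  2  3  4
  b  5  4  3  3  2  1  2  3
  a  6  5  4  3  3  2  2  3
  u  7  6  5  4  4  3  2  3
  r  8  7  6  5  5  4  3  2
  r  9  8  7  6  6  5  4  3
The bottom-right entry gives D[9][7] = 3, so no sequence of fewer than 3 edits works. Backtracking through the table gives one optimal edit sequence (3 edits):
  xxdpbaurr → xxapbaurr (sub d→a @3)
  xxapbaurr → xxapburr (del a @6)
  xxapburr → xxapbur (del r @7)
Edit distance = 3.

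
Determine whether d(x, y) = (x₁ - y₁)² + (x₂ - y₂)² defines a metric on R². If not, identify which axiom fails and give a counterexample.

No. The squared Euclidean distance fails the triangle inequality. Counterexample: x = (0, 0), y = (3, 2), z = (6, 4). d(x,z) = 6² + 4² = 52, but d(x,y) + d(y,z) = (3² + 2²) + (3² + 2²) = 13 + 13 = 26. Since 52 > 26, the triangle inequality is violated. (Note: √d, the ordinary Euclidean distance, IS a metric.)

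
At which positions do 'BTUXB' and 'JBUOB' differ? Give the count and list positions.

Differing positions: 1, 2, 4. Hamming distance = 3.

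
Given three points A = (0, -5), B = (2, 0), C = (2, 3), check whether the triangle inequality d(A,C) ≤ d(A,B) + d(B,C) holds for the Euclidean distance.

d(A,B) = √(2² + 5²) = √29 ≈ 5.3852, d(B,C) = √(0² + 3²) = √9 = 3, d(A,C) = √(2² + 8²) = √68 ≈ 8.2462.
d(A,C) ≈ 8.2462 ≤ 5.3852 + 3 = 8.3852. Triangle inequality is satisfied.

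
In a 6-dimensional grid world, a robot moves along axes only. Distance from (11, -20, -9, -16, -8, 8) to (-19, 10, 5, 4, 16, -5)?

Σ|x_i - y_i| = |11 - (-19)| + |-20 - 10| + |-9 - 5| + |-16 - 4| + |-8 - 16| + |8 - (-5)| = 30 + 30 + 14 + 20 + 24 + 13 = 131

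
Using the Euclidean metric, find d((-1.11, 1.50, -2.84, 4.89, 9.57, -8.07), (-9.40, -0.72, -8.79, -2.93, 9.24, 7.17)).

√(Σ(x_i - y_i)²) = √((-1.11 - (-9.4))² + (1.5 - (-0.72))² + (-2.84 - (-8.79))² + (4.89 - (-2.93))² + (9.57 - 9.24)² + (-8.07 - 7.17)²)
= √(8.29² + 2.22² + 5.95² + 7.82² + 0.33² + (-15.24)²) = √(68.7241 + 4.9284 + 35.4025 + 61.1524 + 0.1089 + 232.2576) = √402.5739 ≈ 20.0642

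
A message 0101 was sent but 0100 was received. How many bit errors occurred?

Differing positions: 4. Hamming distance = 1.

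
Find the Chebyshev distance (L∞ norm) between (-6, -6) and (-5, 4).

max(|x_i - y_i|) = max(|-6 - (-5)|, |-6 - 4|) = max(1, 10) = 10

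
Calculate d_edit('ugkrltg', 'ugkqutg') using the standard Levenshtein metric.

Let D[i][j] be the edit distance between the first i characters of 'ugkrltg' and the first j characters of 'ugkqutg', with D[i][0] = i, D[0][j] = j, and D[i][j] = D[i-1][j-1] if the characters match, else 1 + min(D[i-1][j], D[i][j-1], D[i-1][j-1]). Filling the table (rows: prefixes of 'ugkrltg', columns: prefixes of 'ugkqutg'):
     ε  u  g  k  q  u  t  g
  ε  0  1  2  3  4  5  6  7
  u  1  0  1  2  3  4  5  6
  g  2  1  0  1  2  3  4  5
  k  3  2  1  0  1  2  3  4
  r  4  3  2  1  1  2  3  4
  l  5  4  3  2  2  2  3  4
  t  6  5  4  3  3  3  2  3
  g  7  6  5  4  4  4  3  2
The bottom-right entry gives D[7][7] = 2, so no sequence of fewer than 2 edits works. Backtracking through the table gives one optimal edit sequence (2 edits):
  ugkrltg → ugkqltg (sub r→q @4)
  ugkqltg → ugkqutg (sub l→u @5)
Edit distance = 2.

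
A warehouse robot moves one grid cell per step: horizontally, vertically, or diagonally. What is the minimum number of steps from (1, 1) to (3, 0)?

max(|x_i - y_i|) = max(|1 - 3|, |1 - 0|) = max(2, 1) = 2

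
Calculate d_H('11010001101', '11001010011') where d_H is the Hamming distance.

Differing positions: 4, 5, 7, 8, 9, 10. Hamming distance = 6.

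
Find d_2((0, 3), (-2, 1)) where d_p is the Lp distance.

(Σ|x_i - y_i|^2)^(1/2) = (|0 - (-2)|^2 + |3 - 1|^2)^(1/2)
= (2^2 + 2^2)^(1/2) = (4 + 4)^(1/2) = (8)^(1/2) ≈ 2.8284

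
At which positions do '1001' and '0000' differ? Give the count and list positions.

Differing positions: 1, 4. Hamming distance = 2.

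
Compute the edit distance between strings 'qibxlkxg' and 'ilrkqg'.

Let D[i][j] be the edit distance between the first i characters of 'qibxlkxg' and the first j characters of 'ilrkqg', with D[i][0] = i, D[0][j] = j, and D[i][j] = D[i-1][j-1] if the characters match, else 1 + min(D[i-1][j], D[i][j-1], D[i-1][j-1]). Filling the table (rows: prefixes of 'qibxlkxg', columns: prefixes of 'ilrkqg'):
     ε  i  l  r  k  q  g
  ε  0  1  2  3  4  5  6
  q  1  1  2  3  4  4  5
  i  2  1  2  3  4  5  5
  b  3  2  2  3  4  5  6
  x  4  3  3  3  4  5  6
  l  5  4  3  4  4  5  6
  k  6  5  4  4  4  5  6
  x  7  6  5  5  5  5  6
  g  8  7  6  6  6  6  5
The bottom-right entry gives D[8][6] = 5, so no sequence of fewer than 5 edits works. Backtracking through the table gives one optimal edit sequence (5 edits):
  qibxlkxg → ibxlkxg (del q @1)
  ibxlkxg → ixlkxg (del b @2)
  ixlkxg → illkxg (sub x→l @2)
  illkxg → ilrkxg (sub l→r @3)
  ilrkxg → ilrkqg (sub x→q @5)
Edit distance = 5.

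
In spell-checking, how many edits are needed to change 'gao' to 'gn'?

Let D[i][j] be the edit distance between the first i characters of 'gao' and the first j characters of 'gn', with D[i][0] = i, D[0][j] = j, and D[i][j] = D[i-1][j-1] if the characters match, else 1 + min(D[i-1][j], D[i][j-1], D[i-1][j-1]). Filling the table (rows: prefixes of 'gao', columns: prefixes of 'gn'):
     ε  g  n
  ε  0  1  2
  g  1  0  1
  a  2  1  1
  o  3  2  2
The bottom-right entry gives D[3][2] = 2, so no sequence of fewer than 2 edits works. Backtracking through the table gives one optimal edit sequence (2 edits):
  gao → go (del a @2)
  go → gn (sub o→n @2)
Edit distance = 2.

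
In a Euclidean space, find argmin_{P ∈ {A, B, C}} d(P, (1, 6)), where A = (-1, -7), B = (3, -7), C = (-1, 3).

Distances: d(A) ≈ 13.1529, d(B) ≈ 13.1529, d(C) ≈ 3.6056. Nearest: C = (-1, 3) with distance 3.6056.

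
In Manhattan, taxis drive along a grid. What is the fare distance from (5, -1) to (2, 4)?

Σ|x_i - y_i| = |5 - 2| + |-1 - 4| = 3 + 5 = 8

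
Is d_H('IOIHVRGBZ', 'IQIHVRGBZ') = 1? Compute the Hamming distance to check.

Differing positions: 2. Hamming distance = 1, so the claim is true.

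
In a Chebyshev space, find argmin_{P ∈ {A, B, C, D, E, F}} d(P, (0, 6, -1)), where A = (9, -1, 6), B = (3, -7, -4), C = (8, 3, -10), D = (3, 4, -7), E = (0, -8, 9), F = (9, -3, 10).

Distances: d(A) = 9, d(B) = 13, d(C) = 9, d(D) = 6, d(E) = 14, d(F) = 11. Nearest: D = (3, 4, -7) with distance 6.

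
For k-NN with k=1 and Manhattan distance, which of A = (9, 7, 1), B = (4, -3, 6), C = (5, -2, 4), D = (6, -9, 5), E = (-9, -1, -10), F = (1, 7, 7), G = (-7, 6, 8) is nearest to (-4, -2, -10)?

Distances: d(A) = 33, d(B) = 25, d(C) = 23, d(D) = 32, d(E) = 6, d(F) = 31, d(G) = 29. Nearest: E = (-9, -1, -10) with distance 6.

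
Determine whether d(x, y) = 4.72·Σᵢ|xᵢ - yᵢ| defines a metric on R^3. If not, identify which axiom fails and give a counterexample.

Yes. The L1 (Manhattan) norm induces a metric on R^3, and multiplying a metric by a positive constant 4.72 > 0 preserves all four axioms: non-negativity (4.72·||x-y|| ≥ 0), identity (4.72·||x-y|| = 0 ⟺ ||x-y|| = 0 ⟺ x = y), symmetry (||x-y|| = ||y-x||), and the triangle inequality (4.72·||x-z|| ≤ 4.72·||x-y|| + 4.72·||y-z||). So d is a metric.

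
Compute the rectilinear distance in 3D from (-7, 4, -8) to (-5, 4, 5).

Σ|x_i - y_i| = |-7 - (-5)| + |4 - 4| + |-8 - 5| = 2 + 0 + 13 = 15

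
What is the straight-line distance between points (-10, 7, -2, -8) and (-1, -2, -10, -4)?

√(Σ(x_i - y_i)²) = √((-10 - (-1))² + (7 - (-2))² + (-2 - (-10))² + (-8 - (-4))²)
= √((-9)² + 9² + 8² + (-4)²) = √(81 + 81 + 64 + 16) = √242 ≈ 15.5563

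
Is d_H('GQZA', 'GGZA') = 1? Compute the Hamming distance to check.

Differing positions: 2. Hamming distance = 1, so the claim is true.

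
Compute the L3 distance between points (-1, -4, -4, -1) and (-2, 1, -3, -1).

(Σ|x_i - y_i|^3)^(1/3) = (|-1 - (-2)|^3 + |-4 - 1|^3 + |-4 - (-3)|^3 + |-1 - (-1)|^3)^(1/3)
= (1^3 + 5^3 + 1^3 + 0^3)^(1/3) = (1 + 125 + 1 + 0)^(1/3) = (127)^(1/3) ≈ 5.0265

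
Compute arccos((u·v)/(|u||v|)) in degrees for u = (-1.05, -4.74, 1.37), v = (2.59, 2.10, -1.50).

With u = (-1.05, -4.74, 1.37), v = (2.59, 2.10, -1.50):
u·v = (-1.05)·2.59 + (-4.74)·2.1 + 1.37·(-1.5) = (-2.7195) + (-9.954) + (-2.055) = -14.7285.
|u| = √((-1.05)² + (-4.74)² + 1.37²) = √(1.1025 + 22.4676 + 1.8769) = √25.447, |v| = √(2.59² + 2.1² + (-1.5)²) = √(6.7081 + 4.41 + 2.25) = √13.3681.
cos θ = (u·v)/(|u||v|) = -14.7285/(√25.447·√13.3681) ≈ -0.798556
θ = arccos(-0.798556) ≈ 142.99°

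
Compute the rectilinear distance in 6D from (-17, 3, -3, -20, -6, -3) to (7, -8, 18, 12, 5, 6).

Σ|x_i - y_i| = |-17 - 7| + |3 - (-8)| + |-3 - 18| + |-20 - 12| + |-6 - 5| + |-3 - 6| = 24 + 11 + 21 + 32 + 11 + 9 = 108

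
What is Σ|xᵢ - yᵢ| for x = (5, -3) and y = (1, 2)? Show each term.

Σ|x_i - y_i| = |5 - 1| + |-3 - 2| = 4 + 5 = 9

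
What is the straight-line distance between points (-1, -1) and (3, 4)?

√(Σ(x_i - y_i)²) = √((-1 - 3)² + (-1 - 4)²)
= √((-4)² + (-5)²) = √(16 + 25) = √41 ≈ 6.4031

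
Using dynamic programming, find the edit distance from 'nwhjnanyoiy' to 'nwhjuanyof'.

Let D[i][j] be the edit distance between the first i characters of 'nwhjnanyoiy' and the first j characters of 'nwhjuanyof', with D[i][0] = i, D[0][j] = j, and D[i][j] = D[i-1][j-1] if the characters match, else 1 + min(D[i-1][j], D[i][j-1], D[i-1][j-1]). Filling the table (rows: prefixes of 'nwhjnanyoiy', columns: prefixes of 'nwhjuanyof'):
     ε  n  w  h  j  u  a  n  y  o  f
  ε  0  1  2  3  4  5  6  7  8  9 10
  n  1  0  1  2  3  4  5  6  7  8  9
  w  2  1  0  1  2  3  4  5  6  7  8
  h  3  2  1  0  1  2  3  4  5  6  7
  j  4  3  2  1  0  1  2  3  4  5  6
  n  5  4  3  2  1  1  2  2  3  4  5
  a  6  5  4  3  2  2  1  2  3  4  5
  n  7  6  5  4  3  3  2  1  2  3  4
  y  8  7  6  5  4  4  3  2  1  2  3
  o  9  8  7  6  5  5  4  3  2  1  2
  i 10  9  8  7  6  6  5  4  3  2  2
  y 11 10  9  8  7  7  6  5  4  3  3
The bottom-right entry gives D[11][10] = 3, so no sequence of fewer than 3 edits works. Backtracking through the table gives one optimal edit sequence (3 edits):
  nwhjnanyoiy → nwhjuanyoiy (sub n→u @5)
  nwhjuanyoiy → nwhjuanyoy (del i @10)
  nwhjuanyoy → nwhjuanyof (sub y→f @10)
Edit distance = 3.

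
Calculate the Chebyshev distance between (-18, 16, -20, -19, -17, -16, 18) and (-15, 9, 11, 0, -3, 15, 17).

max(|x_i - y_i|) = max(|-18 - (-15)|, |16 - 9|, |-20 - 11|, |-19 - 0|, |-17 - (-3)|, |-16 - 15|, |18 - 17|) = max(3, 7, 31, 19, 14, 31, 1) = 31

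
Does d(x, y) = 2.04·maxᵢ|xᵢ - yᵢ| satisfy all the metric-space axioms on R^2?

Yes. The L∞ (Chebyshev) norm induces a metric on R^2, and multiplying a metric by a positive constant 2.04 > 0 preserves all four axioms: non-negativity (2.04·||x-y|| ≥ 0), identity (2.04·||x-y|| = 0 ⟺ ||x-y|| = 0 ⟺ x = y), symmetry (||x-y|| = ||y-x||), and the triangle inequality (2.04·||x-z|| ≤ 2.04·||x-y|| + 2.04·||y-z||). So d is a metric.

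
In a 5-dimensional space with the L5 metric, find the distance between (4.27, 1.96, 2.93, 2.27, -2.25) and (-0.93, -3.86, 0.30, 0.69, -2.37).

(Σ|x_i - y_i|^5)^(1/5) = (|4.27 - (-0.93)|^5 + |1.96 - (-3.86)|^5 + |2.93 - 0.3|^5 + |2.27 - 0.69|^5 + |-2.25 - (-2.37)|^5)^(1/5)
= (5.2^5 + 5.82^5 + 2.63^5 + 1.58^5 + 0.12^5)^(1/5) ≈ (3802.0403 + 6677.5158 + 125.8284 + 9.8466 + 0)^(1/5) = (10615.2311)^(1/5) ≈ 6.3854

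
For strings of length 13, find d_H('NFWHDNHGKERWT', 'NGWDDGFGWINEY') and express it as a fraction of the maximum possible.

Differing positions: 2, 4, 6, 7, 9, 10, 11, 12, 13. Hamming distance = 9. The maximum possible Hamming distance for length-13 strings is 13, so d_H/13 = 9/13 ≈ 0.6923.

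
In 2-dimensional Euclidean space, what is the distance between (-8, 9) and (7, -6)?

√(Σ(x_i - y_i)²) = √((-8 - 7)² + (9 - (-6))²)
= √((-15)² + 15²) = √(225 + 225) = √450 ≈ 21.2132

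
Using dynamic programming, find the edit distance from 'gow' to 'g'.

Let D[i][j] be the edit distance between the first i characters of 'gow' and the first j characters of 'g', with D[i][0] = i, D[0][j] = j, and D[i][j] = D[i-1][j-1] if the characters match, else 1 + min(D[i-1][j], D[i][j-1], D[i-1][j-1]). Filling the table (rows: prefixes of 'gow', columns: prefixes of 'g'):
     ε  g
  ε  0  1
  g  1  0
  o  2  1
  w  3  2
The bottom-right entry gives D[3][1] = 2, so no sequence of fewer than 2 edits works. Backtracking through the table gives one optimal edit sequence (2 edits):
  gow → gw (del o @2)
  gw → g (del w @2)
Edit distance = 2.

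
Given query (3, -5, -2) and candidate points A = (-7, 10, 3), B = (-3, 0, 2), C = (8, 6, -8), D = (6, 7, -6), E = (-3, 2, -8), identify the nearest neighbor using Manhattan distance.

Distances: d(A) = 30, d(B) = 15, d(C) = 22, d(D) = 19, d(E) = 19. Nearest: B = (-3, 0, 2) with distance 15.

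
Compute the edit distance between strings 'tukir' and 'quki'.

Let D[i][j] be the edit distance between the first i characters of 'tukir' and the first j characters of 'quki', with D[i][0] = i, D[0][j] = j, and D[i][j] = D[i-1][j-1] if the characters match, else 1 + min(D[i-1][j], D[i][j-1], D[i-1][j-1]). Filling the table (rows: prefixes of 'tukir', columns: prefixes of 'quki'):
     ε  q  u  k  i
  ε  0  1  2  3  4
  t  1  1  2  3  4
  u  2  2  1  2  3
  k  3  3  2  1  2
  i  4  4  3  2  1
  r  5  5  4  3  2
The bottom-right entry gives D[5][4] = 2, so no sequence of fewer than 2 edits works. Backtracking through the table gives one optimal edit sequence (2 edits):
  tukir → qukir (sub t→q @1)
  qukir → quki (del r @5)
Edit distance = 2.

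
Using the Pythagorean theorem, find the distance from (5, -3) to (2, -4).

√(Σ(x_i - y_i)²) = √((5 - 2)² + (-3 - (-4))²)
= √(3² + 1²) = √(9 + 1) = √10 ≈ 3.1623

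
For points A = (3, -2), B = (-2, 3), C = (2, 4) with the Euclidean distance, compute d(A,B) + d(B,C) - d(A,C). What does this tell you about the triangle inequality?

d(A,B) = √(5² + 5²) = √50 ≈ 7.0711, d(B,C) = √(4² + 1²) = √17 ≈ 4.1231, d(A,C) = √(1² + 6²) = √37 ≈ 6.0828.
d(A,B) + d(B,C) - d(A,C) = 7.0711 + 4.1231 - 6.0828 = 11.1942 - 6.0828 = 5.1114 (to 4 decimal places). This is ≥ 0, so the triangle inequality holds for these points.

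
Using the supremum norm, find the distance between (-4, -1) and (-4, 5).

max(|x_i - y_i|) = max(|-4 - (-4)|, |-1 - 5|) = max(0, 6) = 6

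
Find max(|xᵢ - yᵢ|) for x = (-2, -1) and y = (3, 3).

max(|x_i - y_i|) = max(|-2 - 3|, |-1 - 3|) = max(5, 4) = 5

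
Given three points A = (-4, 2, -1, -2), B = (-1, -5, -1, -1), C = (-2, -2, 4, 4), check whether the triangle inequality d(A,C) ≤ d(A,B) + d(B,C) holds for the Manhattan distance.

d(A,B) = 3 + 7 + 0 + 1 = 11, d(B,C) = 1 + 3 + 5 + 5 = 14, d(A,C) = 2 + 4 + 5 + 6 = 17.
d(A,C) = 17 ≤ 11 + 14 = 25. Triangle inequality is satisfied.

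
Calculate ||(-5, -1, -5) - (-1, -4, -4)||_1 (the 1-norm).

Σ|x_i - y_i| = |-5 - (-1)| + |-1 - (-4)| + |-5 - (-4)| = 4 + 3 + 1 = 8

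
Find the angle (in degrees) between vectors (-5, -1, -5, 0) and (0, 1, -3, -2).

With u = (-5, -1, -5, 0), v = (0, 1, -3, -2):
u·v = (-5)·0 + (-1)·1 + (-5)·(-3) + 0·(-2) = 0 + (-1) + 15 + 0 = 14.
|u| = √((-5)² + (-1)² + (-5)² + 0²) = √51, |v| = √(0² + 1² + (-3)² + (-2)²) = √14, so |u||v| = √(51·14) = √714.
cos θ = (u·v)/(|u||v|) = 14/√714 ≈ 0.523937
θ = arccos(0.523937) ≈ 58.4°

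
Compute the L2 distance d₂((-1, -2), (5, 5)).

√(Σ(x_i - y_i)²) = √((-1 - 5)² + (-2 - 5)²)
= √((-6)² + (-7)²) = √(36 + 49) = √85 ≈ 9.2195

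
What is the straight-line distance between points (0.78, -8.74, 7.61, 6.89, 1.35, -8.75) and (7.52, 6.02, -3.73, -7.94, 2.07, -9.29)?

√(Σ(x_i - y_i)²) = √((0.78 - 7.52)² + (-8.74 - 6.02)² + (7.61 - (-3.73))² + (6.89 - (-7.94))² + (1.35 - 2.07)² + (-8.75 - (-9.29))²)
= √((-6.74)² + (-14.76)² + 11.34² + 14.83² + (-0.72)² + 0.54²) = √(45.4276 + 217.8576 + 128.5956 + 219.9289 + 0.5184 + 0.2916) = √612.6197 ≈ 24.7512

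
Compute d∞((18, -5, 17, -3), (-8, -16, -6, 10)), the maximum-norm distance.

max(|x_i - y_i|) = max(|18 - (-8)|, |-5 - (-16)|, |17 - (-6)|, |-3 - 10|) = max(26, 11, 23, 13) = 26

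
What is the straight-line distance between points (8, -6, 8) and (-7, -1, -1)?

√(Σ(x_i - y_i)²) = √((8 - (-7))² + (-6 - (-1))² + (8 - (-1))²)
= √(15² + (-5)² + 9²) = √(225 + 25 + 81) = √331 ≈ 18.1934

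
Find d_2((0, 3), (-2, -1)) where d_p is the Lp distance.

(Σ|x_i - y_i|^2)^(1/2) = (|0 - (-2)|^2 + |3 - (-1)|^2)^(1/2)
= (2^2 + 4^2)^(1/2) = (4 + 16)^(1/2) = (20)^(1/2) ≈ 4.4721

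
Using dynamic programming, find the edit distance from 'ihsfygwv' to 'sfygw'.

Let D[i][j] be the edit distance between the first i characters of 'ihsfygwv' and the first j characters of 'sfygw', with D[i][0] = i, D[0][j] = j, and D[i][j] = D[i-1][j-1] if the characters match, else 1 + min(D[i-1][j], D[i][j-1], D[i-1][j-1]). Filling the table (rows: prefixes of 'ihsfygwv', columns: prefixes of 'sfygw'):
     ε  s  f  y  g  w
  ε  0  1  2  3  4  5
  i  1  1  2  3  4  5
  h  2  2  2  3  4  5
  s  3  2  3  3  4  5
  f  4  3  2  3  4  5
  y  5  4  3  2  3  4
  g  6  5  4  3  2  3
  w  7  6  5  4  3  2
  v  8  7  6  5  4  3
The bottom-right entry gives D[8][5] = 3, so no sequence of fewer than 3 edits works. Backtracking through the table gives one optimal edit sequence (3 edits):
  ihsfygwv → hsfygwv (del i @1)
  hsfygwv → sfygwv (del h @1)
  sfygwv → sfygw (del v @6)
Edit distance = 3.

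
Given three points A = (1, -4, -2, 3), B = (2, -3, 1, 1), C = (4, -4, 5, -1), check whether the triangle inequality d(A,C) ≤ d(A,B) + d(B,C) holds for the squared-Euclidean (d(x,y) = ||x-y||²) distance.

d(A,B) = 1² + 1² + 3² + 2² = 15, d(B,C) = 2² + 1² + 4² + 2² = 25, d(A,C) = 3² + 0² + 7² + 4² = 74.
d(A,C) = 74 > 15 + 25 = 40. Triangle inequality is VIOLATED. (Squared-Euclidean is not a metric — this is a counterexample.)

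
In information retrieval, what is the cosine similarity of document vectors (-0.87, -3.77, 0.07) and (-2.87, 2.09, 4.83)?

With u = (-0.87, -3.77, 0.07), v = (-2.87, 2.09, 4.83):
u·v = (-0.87)·(-2.87) + (-3.77)·2.09 + 0.07·4.83 = 2.4969 + (-7.8793) + 0.3381 = -5.0443.
|u| = √((-0.87)² + (-3.77)² + 0.07²) = √(0.7569 + 14.2129 + 0.0049) = √14.9747, |v| = √((-2.87)² + 2.09² + 4.83²) = √(8.2369 + 4.3681 + 23.3289) = √35.9339.
cos θ = (u·v)/(|u||v|) = -5.0443/(√14.9747·√35.9339) ≈ -0.2175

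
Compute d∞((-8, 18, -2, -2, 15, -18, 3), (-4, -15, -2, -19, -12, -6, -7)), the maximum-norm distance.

max(|x_i - y_i|) = max(|-8 - (-4)|, |18 - (-15)|, |-2 - (-2)|, |-2 - (-19)|, |15 - (-12)|, |-18 - (-6)|, |3 - (-7)|) = max(4, 33, 0, 17, 27, 12, 10) = 33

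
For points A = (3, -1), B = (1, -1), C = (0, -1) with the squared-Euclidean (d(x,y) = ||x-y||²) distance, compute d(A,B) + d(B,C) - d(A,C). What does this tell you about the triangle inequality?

d(A,B) = 2² + 0² = 4, d(B,C) = 1² + 0² = 1, d(A,C) = 3² + 0² = 9.
d(A,B) + d(B,C) - d(A,C) = 4 + 1 - 9 = 5 - 9 = -4. This is < 0, so the triangle inequality FAILS for these points (squared-Euclidean is not a metric).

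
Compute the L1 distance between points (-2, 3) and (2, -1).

Σ|x_i - y_i| = |-2 - 2| + |3 - (-1)| = 4 + 4 = 8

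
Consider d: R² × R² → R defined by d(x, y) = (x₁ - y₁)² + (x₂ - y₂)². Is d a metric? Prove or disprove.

No. The squared Euclidean distance fails the triangle inequality. Counterexample: x = (0, 0), y = (4, 5), z = (8, 10). d(x,z) = 8² + 10² = 164, but d(x,y) + d(y,z) = (4² + 5²) + (4² + 5²) = 41 + 41 = 82. Since 164 > 82, the triangle inequality is violated. (Note: √d, the ordinary Euclidean distance, IS a metric.)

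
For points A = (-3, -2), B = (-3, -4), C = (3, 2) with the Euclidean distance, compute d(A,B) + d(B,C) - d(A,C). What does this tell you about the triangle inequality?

d(A,B) = √(0² + 2²) = √4 = 2, d(B,C) = √(6² + 6²) = √72 ≈ 8.4853, d(A,C) = √(6² + 4²) = √52 ≈ 7.2111.
d(A,B) + d(B,C) - d(A,C) = 2 + 8.4853 - 7.2111 = 10.4853 - 7.2111 = 3.2742 (to 4 decimal places). This is ≥ 0, so the triangle inequality holds for these points.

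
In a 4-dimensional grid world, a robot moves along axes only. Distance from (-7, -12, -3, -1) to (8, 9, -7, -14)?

Σ|x_i - y_i| = |-7 - 8| + |-12 - 9| + |-3 - (-7)| + |-1 - (-14)| = 15 + 21 + 4 + 13 = 53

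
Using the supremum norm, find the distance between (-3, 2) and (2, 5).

max(|x_i - y_i|) = max(|-3 - 2|, |2 - 5|) = max(5, 3) = 5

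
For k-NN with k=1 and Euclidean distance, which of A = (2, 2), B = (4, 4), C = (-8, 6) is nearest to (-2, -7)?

Distances: d(A) ≈ 9.8489, d(B) ≈ 12.53, d(C) ≈ 14.3178. Nearest: A = (2, 2) with distance 9.8489.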